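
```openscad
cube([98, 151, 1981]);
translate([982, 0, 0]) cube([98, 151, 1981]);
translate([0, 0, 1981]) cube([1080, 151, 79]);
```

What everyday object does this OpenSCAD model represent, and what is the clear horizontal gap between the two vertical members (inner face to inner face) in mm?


A door frame. The clear opening width is 884 mm.

Two 1981 mm tall posts with a header on top — a door frame. The left jamb is 98 mm wide at x = 0; the right jamb starts at x = 982. The clear opening is 982 − 98 = 884 mm.


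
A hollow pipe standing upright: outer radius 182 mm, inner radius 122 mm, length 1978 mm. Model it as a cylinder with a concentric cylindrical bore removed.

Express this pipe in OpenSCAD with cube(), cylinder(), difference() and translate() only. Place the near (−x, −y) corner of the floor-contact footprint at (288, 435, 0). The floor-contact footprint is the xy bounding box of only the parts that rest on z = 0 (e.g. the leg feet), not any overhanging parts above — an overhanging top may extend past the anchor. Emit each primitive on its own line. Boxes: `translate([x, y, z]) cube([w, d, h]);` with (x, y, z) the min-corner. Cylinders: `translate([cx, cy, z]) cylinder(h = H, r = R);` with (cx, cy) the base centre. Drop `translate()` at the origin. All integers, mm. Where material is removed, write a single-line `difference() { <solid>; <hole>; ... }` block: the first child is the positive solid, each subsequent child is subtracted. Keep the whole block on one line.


difference() { translate([470, 617, 0]) cylinder(h = 1978, r = 182); translate([470, 617, 0]) cylinder(h = 1978, r = 122); }


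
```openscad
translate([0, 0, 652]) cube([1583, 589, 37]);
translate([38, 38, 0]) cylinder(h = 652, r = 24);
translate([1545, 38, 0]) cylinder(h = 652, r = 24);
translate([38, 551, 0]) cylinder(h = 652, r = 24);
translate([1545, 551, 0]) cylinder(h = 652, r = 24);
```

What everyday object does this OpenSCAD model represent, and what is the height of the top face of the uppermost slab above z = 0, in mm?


A table. The table height is 689 mm.

A 1583×589×37 slab sits at z = 652 on four Ø48 mm round legs — a table. The top surface is at 652 + 37 = 689 mm.


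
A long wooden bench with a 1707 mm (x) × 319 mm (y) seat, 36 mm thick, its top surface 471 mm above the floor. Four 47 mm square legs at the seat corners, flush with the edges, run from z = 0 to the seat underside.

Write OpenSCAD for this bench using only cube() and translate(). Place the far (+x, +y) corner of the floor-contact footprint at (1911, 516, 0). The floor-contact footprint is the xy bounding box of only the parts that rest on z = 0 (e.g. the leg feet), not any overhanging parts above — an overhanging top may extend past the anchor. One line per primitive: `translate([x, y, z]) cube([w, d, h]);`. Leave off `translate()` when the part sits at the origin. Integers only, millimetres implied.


translate([204, 197, 435]) cube([1707, 319, 36]);
translate([204, 197, 0]) cube([47, 47, 435]);
translate([204, 469, 0]) cube([47, 47, 435]);
translate([1864, 197, 0]) cube([47, 47, 435]);
translate([1864, 469, 0]) cube([47, 47, 435]);


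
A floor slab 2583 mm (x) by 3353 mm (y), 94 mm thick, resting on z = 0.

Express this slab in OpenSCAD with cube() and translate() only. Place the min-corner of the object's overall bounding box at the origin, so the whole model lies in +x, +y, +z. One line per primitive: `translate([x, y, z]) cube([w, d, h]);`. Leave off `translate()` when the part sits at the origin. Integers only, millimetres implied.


cube([2583, 3353, 94]);


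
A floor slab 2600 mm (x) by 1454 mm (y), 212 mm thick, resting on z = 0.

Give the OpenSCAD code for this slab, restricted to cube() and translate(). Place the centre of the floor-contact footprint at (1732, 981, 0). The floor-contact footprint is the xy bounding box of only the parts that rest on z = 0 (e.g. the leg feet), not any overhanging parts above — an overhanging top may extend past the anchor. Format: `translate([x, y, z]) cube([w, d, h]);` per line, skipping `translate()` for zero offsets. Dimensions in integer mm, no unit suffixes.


translate([432, 254, 0]) cube([2600, 1454, 212]);


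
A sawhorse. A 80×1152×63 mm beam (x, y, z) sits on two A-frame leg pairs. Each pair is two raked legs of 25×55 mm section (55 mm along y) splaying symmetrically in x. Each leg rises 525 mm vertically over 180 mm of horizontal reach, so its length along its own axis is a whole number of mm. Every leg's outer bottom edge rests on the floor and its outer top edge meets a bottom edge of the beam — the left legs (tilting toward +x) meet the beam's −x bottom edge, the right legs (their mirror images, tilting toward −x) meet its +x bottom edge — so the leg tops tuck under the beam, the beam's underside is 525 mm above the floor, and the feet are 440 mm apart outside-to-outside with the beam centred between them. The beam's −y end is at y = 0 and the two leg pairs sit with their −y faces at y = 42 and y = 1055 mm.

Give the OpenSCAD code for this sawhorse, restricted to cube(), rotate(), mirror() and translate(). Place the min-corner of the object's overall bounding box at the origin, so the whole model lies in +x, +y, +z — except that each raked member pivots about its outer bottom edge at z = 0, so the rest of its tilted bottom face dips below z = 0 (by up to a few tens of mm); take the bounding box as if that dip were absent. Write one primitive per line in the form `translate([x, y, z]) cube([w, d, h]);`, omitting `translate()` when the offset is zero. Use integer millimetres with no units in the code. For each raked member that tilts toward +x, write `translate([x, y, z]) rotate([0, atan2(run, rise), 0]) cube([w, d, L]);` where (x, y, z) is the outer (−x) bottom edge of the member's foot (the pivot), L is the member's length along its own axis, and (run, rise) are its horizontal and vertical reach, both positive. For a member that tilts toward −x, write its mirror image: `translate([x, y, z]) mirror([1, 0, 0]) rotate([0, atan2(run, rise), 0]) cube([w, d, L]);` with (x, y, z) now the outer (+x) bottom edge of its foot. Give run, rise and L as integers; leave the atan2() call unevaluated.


// leg length = √(180² + 525²) = 555
// right-leg outer foot x = 2·180 + 80 = 440
// beam min-corner = (180, 0, 525)
translate([180, 0, 525]) cube([80, 1152, 63]);
translate([0, 42, 0]) rotate([0, atan2(180, 525), 0]) cube([25, 55, 555]);
translate([440, 42, 0]) mirror([1, 0, 0]) rotate([0, atan2(180, 525), 0]) cube([25, 55, 555]);
translate([0, 1055, 0]) rotate([0, atan2(180, 525), 0]) cube([25, 55, 555]);
translate([440, 1055, 0]) mirror([1, 0, 0]) rotate([0, atan2(180, 525), 0]) cube([25, 55, 555]);


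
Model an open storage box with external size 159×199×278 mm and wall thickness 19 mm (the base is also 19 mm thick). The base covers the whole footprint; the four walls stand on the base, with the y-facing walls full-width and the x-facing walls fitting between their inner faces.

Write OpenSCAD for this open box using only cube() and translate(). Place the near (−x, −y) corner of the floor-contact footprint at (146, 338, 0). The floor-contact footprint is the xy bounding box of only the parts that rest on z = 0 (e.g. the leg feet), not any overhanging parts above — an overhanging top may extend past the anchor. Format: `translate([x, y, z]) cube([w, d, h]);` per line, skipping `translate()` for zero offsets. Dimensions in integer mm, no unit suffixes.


translate([146, 338, 0]) cube([159, 199, 19]);
translate([146, 338, 19]) cube([159, 19, 259]);
translate([146, 518, 19]) cube([159, 19, 259]);
translate([146, 357, 19]) cube([19, 161, 259]);
translate([286, 357, 19]) cube([19, 161, 259]);


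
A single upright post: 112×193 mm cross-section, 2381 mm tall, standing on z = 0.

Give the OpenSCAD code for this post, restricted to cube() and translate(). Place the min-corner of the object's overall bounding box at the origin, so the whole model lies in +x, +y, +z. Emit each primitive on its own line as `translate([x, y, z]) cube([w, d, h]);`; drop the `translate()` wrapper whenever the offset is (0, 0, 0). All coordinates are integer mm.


cube([112, 193, 2381]);


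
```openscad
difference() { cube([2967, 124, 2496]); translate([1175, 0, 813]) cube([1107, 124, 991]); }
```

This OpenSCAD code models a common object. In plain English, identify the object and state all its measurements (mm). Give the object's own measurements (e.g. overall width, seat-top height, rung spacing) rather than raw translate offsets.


A wall 2967 mm long (x), 124 mm thick (y), 2496 mm tall, with a rectangular window opening cut through it. The opening is 1107 mm wide and 991 mm tall; its sill is at z = 813 mm and its near (−x) edge is 1175 mm from the wall's −x end. The opening passes through the full wall thickness.


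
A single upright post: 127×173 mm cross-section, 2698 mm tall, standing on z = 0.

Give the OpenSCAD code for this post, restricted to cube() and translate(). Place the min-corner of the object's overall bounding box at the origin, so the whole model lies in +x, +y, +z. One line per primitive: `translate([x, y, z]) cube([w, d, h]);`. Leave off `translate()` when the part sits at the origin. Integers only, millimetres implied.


cube([127, 173, 2698]);


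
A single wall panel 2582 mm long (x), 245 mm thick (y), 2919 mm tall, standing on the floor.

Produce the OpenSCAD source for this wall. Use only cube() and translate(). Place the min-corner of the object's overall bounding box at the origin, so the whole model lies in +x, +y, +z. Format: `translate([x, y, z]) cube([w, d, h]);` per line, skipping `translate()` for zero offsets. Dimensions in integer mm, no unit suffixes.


cube([2582, 245, 2919]);


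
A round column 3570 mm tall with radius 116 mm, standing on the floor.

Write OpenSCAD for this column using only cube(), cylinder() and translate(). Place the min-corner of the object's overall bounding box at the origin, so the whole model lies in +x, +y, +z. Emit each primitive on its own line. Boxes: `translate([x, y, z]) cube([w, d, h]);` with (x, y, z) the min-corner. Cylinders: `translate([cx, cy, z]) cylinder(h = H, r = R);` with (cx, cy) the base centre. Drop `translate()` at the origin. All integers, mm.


translate([116, 116, 0]) cylinder(h = 3570, r = 116);


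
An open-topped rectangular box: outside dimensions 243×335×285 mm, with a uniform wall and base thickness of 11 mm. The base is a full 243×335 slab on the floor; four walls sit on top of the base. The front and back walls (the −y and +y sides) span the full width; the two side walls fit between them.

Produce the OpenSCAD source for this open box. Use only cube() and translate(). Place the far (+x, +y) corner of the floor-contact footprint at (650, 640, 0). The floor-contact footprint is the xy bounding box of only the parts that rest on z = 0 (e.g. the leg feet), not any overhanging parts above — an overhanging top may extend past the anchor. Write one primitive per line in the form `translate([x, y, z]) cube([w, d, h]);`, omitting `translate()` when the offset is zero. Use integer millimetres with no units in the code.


translate([407, 305, 0]) cube([243, 335, 11]);
translate([407, 305, 11]) cube([243, 11, 274]);
translate([407, 629, 11]) cube([243, 11, 274]);
translate([407, 316, 11]) cube([11, 313, 274]);
translate([639, 316, 11]) cube([11, 313, 274]);


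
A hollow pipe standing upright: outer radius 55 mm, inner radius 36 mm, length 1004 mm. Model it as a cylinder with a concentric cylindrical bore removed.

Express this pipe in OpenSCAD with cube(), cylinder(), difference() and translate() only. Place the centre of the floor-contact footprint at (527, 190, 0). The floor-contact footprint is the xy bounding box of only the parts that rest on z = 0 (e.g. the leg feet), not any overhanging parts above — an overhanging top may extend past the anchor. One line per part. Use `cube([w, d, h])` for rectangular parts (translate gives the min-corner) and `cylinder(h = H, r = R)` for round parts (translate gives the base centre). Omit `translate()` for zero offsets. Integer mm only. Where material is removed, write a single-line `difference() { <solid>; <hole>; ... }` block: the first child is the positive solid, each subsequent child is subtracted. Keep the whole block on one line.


difference() { translate([527, 190, 0]) cylinder(h = 1004, r = 55); translate([527, 190, 0]) cylinder(h = 1004, r = 36); }


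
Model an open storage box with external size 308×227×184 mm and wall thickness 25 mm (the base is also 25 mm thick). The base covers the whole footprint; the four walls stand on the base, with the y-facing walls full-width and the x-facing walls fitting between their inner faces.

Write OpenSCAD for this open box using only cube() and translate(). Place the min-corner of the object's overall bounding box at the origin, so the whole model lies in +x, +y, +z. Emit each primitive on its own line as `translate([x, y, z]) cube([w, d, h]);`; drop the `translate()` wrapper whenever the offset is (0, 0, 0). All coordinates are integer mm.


cube([308, 227, 25]);
translate([0, 0, 25]) cube([308, 25, 159]);
translate([0, 202, 25]) cube([308, 25, 159]);
translate([0, 25, 25]) cube([25, 177, 159]);
translate([283, 25, 25]) cube([25, 177, 159]);


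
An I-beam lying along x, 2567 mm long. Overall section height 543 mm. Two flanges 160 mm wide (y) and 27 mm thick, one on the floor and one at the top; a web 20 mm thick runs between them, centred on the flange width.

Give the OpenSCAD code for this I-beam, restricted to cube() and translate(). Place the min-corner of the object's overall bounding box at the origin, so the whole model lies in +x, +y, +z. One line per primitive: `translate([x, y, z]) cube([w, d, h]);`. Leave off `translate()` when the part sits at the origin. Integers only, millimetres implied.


cube([2567, 160, 27]);
translate([0, 70, 27]) cube([2567, 20, 489]);
translate([0, 0, 516]) cube([2567, 160, 27]);


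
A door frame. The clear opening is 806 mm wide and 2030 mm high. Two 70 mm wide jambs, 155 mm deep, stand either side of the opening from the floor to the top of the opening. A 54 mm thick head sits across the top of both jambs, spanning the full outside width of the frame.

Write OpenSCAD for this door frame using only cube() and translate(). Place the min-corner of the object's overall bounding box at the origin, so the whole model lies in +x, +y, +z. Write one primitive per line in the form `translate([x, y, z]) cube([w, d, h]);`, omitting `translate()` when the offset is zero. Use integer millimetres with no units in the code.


cube([70, 155, 2030]);
translate([876, 0, 0]) cube([70, 155, 2030]);
translate([0, 0, 2030]) cube([946, 155, 54]);


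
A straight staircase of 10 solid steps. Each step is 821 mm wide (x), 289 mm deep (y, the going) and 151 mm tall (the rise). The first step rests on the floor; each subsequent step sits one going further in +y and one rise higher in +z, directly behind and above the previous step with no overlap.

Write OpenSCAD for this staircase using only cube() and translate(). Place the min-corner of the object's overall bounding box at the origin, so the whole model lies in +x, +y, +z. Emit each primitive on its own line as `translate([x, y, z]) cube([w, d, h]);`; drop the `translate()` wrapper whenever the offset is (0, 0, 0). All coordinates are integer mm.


cube([821, 289, 151]);
translate([0, 289, 151]) cube([821, 289, 151]);
translate([0, 578, 302]) cube([821, 289, 151]);
translate([0, 867, 453]) cube([821, 289, 151]);
translate([0, 1156, 604]) cube([821, 289, 151]);
translate([0, 1445, 755]) cube([821, 289, 151]);
translate([0, 1734, 906]) cube([821, 289, 151]);
translate([0, 2023, 1057]) cube([821, 289, 151]);
translate([0, 2312, 1208]) cube([821, 289, 151]);
translate([0, 2601, 1359]) cube([821, 289, 151]);


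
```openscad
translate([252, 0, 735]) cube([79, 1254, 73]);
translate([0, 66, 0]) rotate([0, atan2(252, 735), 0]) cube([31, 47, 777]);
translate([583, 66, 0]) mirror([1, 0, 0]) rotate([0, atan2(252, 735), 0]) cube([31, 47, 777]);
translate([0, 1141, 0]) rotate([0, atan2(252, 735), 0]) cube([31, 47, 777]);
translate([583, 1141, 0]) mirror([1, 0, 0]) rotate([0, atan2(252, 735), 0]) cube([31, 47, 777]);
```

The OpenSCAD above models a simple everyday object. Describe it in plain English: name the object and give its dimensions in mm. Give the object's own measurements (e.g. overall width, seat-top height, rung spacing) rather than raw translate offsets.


A sawhorse. A 79×1254×73 mm beam (x, y, z) sits on two A-frame leg pairs. Each pair is two raked legs of 31×47 mm section (47 mm along y) splaying symmetrically in x. Each leg rises 735 mm vertically over 252 mm of horizontal reach and is 777 mm long along its own axis. Every leg's outer bottom edge rests on the floor and its outer top edge meets a bottom edge of the beam — the left legs (tilting toward +x) meet the beam's −x bottom edge, the right legs (their mirror images, tilting toward −x) meet its +x bottom edge — so the leg tops tuck under the beam, the beam's underside is 735 mm above the floor, and the feet are 583 mm apart outside-to-outside with the beam centred between them. The two leg pairs are set in 66 mm from either end of the beam.


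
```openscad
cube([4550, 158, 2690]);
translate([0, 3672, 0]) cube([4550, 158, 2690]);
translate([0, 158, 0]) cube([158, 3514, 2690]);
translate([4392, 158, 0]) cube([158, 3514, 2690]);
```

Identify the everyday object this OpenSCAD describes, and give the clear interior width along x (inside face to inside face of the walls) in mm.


A house (or room) frame. The interior width is 4234 mm.

Four 2690 mm walls enclosing a rectangle with no floor or roof — a room or house frame. Outside width is 4550 mm and wall thickness is 158 mm, so the interior width is 4550 − 2 × 158 = 4234 mm.


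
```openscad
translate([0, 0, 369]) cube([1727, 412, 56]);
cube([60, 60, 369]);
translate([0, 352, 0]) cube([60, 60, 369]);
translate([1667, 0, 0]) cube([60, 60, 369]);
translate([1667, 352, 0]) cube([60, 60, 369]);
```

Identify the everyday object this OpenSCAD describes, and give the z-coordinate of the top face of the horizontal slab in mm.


A bench. The seat-top height is 425 mm.

A long slab on four corner posts — a bench. The slab sits at z = 369 with thickness 56, so the top is 369 + 56 = 425 mm.


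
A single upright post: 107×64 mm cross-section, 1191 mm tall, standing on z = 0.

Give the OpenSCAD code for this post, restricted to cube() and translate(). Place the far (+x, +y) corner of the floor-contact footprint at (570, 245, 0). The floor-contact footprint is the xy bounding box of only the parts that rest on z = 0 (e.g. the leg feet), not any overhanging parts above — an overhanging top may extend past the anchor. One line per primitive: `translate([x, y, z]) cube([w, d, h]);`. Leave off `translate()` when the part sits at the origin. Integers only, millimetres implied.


translate([463, 181, 0]) cube([107, 64, 1191]);


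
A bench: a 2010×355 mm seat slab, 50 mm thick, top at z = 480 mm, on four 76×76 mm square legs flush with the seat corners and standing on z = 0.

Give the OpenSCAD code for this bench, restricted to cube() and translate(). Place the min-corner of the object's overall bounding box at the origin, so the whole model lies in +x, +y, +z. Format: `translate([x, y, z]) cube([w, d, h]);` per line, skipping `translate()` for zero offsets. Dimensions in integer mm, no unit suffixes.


// leg_h = 480 − 50 = 430
translate([0, 0, 430]) cube([2010, 355, 50]);
cube([76, 76, 430]);
translate([0, 279, 0]) cube([76, 76, 430]);
translate([1934, 0, 0]) cube([76, 76, 430]);
translate([1934, 279, 0]) cube([76, 76, 430]);


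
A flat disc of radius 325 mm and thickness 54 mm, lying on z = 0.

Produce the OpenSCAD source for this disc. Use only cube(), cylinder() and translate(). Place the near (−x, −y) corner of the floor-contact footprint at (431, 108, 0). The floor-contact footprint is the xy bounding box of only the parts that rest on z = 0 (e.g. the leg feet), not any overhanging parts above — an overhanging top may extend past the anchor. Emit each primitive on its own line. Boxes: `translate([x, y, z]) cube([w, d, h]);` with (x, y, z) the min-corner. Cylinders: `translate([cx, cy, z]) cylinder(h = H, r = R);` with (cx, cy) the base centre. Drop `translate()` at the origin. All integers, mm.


translate([756, 433, 0]) cylinder(h = 54, r = 325);


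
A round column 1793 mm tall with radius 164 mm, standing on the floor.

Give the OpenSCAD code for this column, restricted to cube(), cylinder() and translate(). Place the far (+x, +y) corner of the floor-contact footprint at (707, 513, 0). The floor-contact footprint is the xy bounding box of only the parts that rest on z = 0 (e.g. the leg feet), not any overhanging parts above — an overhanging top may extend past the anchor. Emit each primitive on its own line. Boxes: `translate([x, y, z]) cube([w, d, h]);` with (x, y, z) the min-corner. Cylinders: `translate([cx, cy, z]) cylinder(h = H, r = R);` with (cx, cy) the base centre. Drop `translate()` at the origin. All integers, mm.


translate([543, 349, 0]) cylinder(h = 1793, r = 164);


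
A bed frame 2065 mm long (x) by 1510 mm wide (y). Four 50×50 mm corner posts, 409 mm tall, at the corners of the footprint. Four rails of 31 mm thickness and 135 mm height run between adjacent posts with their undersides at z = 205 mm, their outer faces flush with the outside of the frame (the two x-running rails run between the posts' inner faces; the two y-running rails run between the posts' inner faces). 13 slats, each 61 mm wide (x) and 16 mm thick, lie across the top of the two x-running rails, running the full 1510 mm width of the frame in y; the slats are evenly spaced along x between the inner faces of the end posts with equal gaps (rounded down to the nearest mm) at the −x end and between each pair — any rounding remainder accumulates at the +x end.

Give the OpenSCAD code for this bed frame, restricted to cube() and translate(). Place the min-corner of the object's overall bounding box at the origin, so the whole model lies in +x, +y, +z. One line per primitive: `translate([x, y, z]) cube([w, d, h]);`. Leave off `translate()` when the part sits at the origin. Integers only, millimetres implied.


// slat z = rail_z + rail_h = 205 + 135 = 340
// slat gap = ⌊(1965 − 13·61) / 14⌋ = 83
cube([50, 50, 409]);
translate([0, 1460, 0]) cube([50, 50, 409]);
translate([2015, 0, 0]) cube([50, 50, 409]);
translate([2015, 1460, 0]) cube([50, 50, 409]);
translate([50, 0, 205]) cube([1965, 31, 135]);
translate([50, 1479, 205]) cube([1965, 31, 135]);
translate([0, 50, 205]) cube([31, 1410, 135]);
translate([2034, 50, 205]) cube([31, 1410, 135]);
translate([133, 0, 340]) cube([61, 1510, 16]);
translate([277, 0, 340]) cube([61, 1510, 16]);
translate([421, 0, 340]) cube([61, 1510, 16]);
translate([565, 0, 340]) cube([61, 1510, 16]);
translate([709, 0, 340]) cube([61, 1510, 16]);
translate([853, 0, 340]) cube([61, 1510, 16]);
translate([997, 0, 340]) cube([61, 1510, 16]);
translate([1141, 0, 340]) cube([61, 1510, 16]);
translate([1285, 0, 340]) cube([61, 1510, 16]);
translate([1429, 0, 340]) cube([61, 1510, 16]);
translate([1573, 0, 340]) cube([61, 1510, 16]);
translate([1717, 0, 340]) cube([61, 1510, 16]);
translate([1861, 0, 340]) cube([61, 1510, 16]);


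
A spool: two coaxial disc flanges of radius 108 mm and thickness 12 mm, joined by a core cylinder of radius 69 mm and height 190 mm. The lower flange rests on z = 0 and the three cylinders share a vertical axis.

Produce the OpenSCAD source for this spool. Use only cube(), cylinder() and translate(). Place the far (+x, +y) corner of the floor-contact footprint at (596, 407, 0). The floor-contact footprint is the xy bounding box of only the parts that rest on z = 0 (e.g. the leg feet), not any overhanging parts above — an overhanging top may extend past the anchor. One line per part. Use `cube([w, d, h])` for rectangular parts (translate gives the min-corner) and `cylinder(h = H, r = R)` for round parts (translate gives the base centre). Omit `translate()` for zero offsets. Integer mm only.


translate([488, 299, 0]) cylinder(h = 12, r = 108);
translate([488, 299, 12]) cylinder(h = 190, r = 69);
translate([488, 299, 202]) cylinder(h = 12, r = 108);


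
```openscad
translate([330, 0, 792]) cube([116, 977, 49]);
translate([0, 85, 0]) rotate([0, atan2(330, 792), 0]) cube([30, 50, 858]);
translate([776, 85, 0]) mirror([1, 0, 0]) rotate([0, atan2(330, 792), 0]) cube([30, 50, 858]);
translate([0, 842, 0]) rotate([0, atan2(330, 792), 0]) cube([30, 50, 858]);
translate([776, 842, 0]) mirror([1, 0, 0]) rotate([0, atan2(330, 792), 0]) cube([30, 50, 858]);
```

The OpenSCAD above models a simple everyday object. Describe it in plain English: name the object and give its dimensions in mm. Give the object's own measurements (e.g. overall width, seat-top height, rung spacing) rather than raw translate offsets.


A sawhorse. A 116×977×49 mm beam (x, y, z) sits on two A-frame leg pairs. Each pair is two raked legs of 30×50 mm section (50 mm along y) splaying symmetrically in x. Each leg rises 792 mm vertically over 330 mm of horizontal reach and is 858 mm long along its own axis. Every leg's outer bottom edge rests on the floor and its outer top edge meets a bottom edge of the beam — the left legs (tilting toward +x) meet the beam's −x bottom edge, the right legs (their mirror images, tilting toward −x) meet its +x bottom edge — so the leg tops tuck under the beam, the beam's underside is 792 mm above the floor, and the feet are 776 mm apart outside-to-outside with the beam centred between them. The two leg pairs are set in 85 mm from either end of the beam.


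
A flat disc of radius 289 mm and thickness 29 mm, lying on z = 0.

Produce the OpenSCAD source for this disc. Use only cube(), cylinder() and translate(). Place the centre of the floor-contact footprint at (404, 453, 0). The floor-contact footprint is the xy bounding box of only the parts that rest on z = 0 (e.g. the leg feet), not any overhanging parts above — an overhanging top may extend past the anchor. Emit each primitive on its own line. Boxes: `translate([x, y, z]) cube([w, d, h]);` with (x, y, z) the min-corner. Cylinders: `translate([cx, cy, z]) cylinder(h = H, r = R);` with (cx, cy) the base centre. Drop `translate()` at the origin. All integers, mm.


translate([404, 453, 0]) cylinder(h = 29, r = 289);


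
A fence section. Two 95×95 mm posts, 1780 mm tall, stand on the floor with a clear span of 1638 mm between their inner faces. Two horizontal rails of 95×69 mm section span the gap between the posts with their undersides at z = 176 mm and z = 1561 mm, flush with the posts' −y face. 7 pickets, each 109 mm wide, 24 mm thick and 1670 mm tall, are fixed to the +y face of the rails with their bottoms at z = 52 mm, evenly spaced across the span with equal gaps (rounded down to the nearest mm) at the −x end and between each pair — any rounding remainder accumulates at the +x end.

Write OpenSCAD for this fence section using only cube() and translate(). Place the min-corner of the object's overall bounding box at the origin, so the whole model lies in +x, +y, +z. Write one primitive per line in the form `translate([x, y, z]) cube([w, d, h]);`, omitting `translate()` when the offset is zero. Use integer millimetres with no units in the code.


cube([95, 95, 1780]);
translate([1733, 0, 0]) cube([95, 95, 1780]);
translate([95, 0, 176]) cube([1638, 95, 69]);
translate([95, 0, 1561]) cube([1638, 95, 69]);
translate([204, 95, 52]) cube([109, 24, 1670]);
translate([422, 95, 52]) cube([109, 24, 1670]);
translate([640, 95, 52]) cube([109, 24, 1670]);
translate([858, 95, 52]) cube([109, 24, 1670]);
translate([1076, 95, 52]) cube([109, 24, 1670]);
translate([1294, 95, 52]) cube([109, 24, 1670]);
translate([1512, 95, 52]) cube([109, 24, 1670]);


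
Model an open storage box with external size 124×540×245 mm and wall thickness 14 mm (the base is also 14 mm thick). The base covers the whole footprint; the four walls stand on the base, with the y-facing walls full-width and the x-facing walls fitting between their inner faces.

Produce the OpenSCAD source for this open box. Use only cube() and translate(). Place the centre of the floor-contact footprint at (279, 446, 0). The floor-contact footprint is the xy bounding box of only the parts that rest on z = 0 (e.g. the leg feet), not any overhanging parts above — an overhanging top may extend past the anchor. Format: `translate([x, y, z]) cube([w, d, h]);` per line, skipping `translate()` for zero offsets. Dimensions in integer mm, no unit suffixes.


translate([217, 176, 0]) cube([124, 540, 14]);
translate([217, 176, 14]) cube([124, 14, 231]);
translate([217, 702, 14]) cube([124, 14, 231]);
translate([217, 190, 14]) cube([14, 512, 231]);
translate([327, 190, 14]) cube([14, 512, 231]);


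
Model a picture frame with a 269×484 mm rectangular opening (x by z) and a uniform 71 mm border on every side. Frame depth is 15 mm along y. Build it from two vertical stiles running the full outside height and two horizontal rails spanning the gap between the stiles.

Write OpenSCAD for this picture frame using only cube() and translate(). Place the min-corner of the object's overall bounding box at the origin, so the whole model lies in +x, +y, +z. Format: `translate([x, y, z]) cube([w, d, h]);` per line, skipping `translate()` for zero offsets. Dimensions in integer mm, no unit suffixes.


cube([71, 15, 626]);
translate([340, 0, 0]) cube([71, 15, 626]);
translate([71, 0, 0]) cube([269, 15, 71]);
translate([71, 0, 555]) cube([269, 15, 71]);


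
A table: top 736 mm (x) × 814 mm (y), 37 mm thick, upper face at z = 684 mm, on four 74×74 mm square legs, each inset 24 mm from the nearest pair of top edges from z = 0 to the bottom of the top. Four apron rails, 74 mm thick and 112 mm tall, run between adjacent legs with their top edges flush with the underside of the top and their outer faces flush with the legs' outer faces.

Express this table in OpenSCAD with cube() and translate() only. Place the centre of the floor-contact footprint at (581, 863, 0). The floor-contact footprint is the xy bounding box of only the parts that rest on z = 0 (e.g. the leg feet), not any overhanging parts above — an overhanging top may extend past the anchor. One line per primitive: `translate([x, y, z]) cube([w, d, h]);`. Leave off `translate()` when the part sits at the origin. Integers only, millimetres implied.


// leg_h = 684 - 37 = 647
// apron z = 647 - 112 = 535
translate([213, 456, 647]) cube([736, 814, 37]);
translate([237, 480, 0]) cube([74, 74, 647]);
translate([851, 480, 0]) cube([74, 74, 647]);
translate([237, 1172, 0]) cube([74, 74, 647]);
translate([851, 1172, 0]) cube([74, 74, 647]);
translate([311, 480, 535]) cube([540, 74, 112]);
translate([311, 1172, 535]) cube([540, 74, 112]);
translate([237, 554, 535]) cube([74, 618, 112]);
translate([851, 554, 535]) cube([74, 618, 112]);


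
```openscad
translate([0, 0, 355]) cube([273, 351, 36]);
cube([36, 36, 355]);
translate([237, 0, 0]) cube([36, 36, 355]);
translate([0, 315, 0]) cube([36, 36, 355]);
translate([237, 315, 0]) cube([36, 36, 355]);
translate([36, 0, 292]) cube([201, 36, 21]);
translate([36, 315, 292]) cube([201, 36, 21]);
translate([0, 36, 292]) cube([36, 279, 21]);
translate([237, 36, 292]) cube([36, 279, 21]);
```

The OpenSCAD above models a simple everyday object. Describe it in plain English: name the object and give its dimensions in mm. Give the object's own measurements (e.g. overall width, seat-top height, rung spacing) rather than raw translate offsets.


A four-legged stool. The seat is a 273×351×36 mm slab whose top surface is at z = 391 mm; four square legs, each 36×36 mm in cross-section, run from the floor (z = 0) to the underside of the seat, each flush with a corner of the seat. Four stretchers, 36 mm wide and 21 mm tall, connect adjacent legs with their undersides at z = 292 mm, each running between the inner faces of the legs it joins and aligned with the legs' outer faces on the other axis.


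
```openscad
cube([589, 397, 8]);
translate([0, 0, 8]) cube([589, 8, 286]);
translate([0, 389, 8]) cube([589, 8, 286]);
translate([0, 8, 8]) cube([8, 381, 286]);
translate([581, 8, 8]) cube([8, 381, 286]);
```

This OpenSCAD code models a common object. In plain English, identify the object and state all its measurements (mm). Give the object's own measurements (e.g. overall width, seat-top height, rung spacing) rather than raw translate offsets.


An open-topped rectangular box: outside dimensions 589×397×294 mm, with a uniform wall and base thickness of 8 mm. The base is a full 589×397 slab on the floor; four walls sit on top of the base. The front and back walls (the −y and +y sides) span the full width; the two side walls fit between them.


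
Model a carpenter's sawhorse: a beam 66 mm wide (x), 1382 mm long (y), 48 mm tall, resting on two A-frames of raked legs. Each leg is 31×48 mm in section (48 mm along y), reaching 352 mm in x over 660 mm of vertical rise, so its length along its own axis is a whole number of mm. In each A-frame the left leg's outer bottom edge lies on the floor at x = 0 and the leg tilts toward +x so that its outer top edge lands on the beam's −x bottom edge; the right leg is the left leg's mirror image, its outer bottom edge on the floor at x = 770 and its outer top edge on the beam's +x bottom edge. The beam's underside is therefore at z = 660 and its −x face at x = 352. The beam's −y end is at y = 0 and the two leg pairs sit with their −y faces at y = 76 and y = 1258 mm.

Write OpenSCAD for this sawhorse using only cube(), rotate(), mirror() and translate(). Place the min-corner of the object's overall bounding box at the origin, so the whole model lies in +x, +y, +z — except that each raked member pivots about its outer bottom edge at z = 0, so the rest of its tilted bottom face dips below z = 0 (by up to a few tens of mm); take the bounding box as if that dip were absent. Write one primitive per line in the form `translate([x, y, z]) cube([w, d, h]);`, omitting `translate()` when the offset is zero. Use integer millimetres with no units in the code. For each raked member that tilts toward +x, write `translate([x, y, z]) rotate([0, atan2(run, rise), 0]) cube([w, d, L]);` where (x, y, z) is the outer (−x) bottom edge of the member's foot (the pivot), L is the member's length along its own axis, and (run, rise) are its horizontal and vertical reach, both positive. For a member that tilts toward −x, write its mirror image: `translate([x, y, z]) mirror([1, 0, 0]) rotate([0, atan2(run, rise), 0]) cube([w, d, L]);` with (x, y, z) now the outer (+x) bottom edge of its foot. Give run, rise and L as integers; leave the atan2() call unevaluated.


translate([352, 0, 660]) cube([66, 1382, 48]);
translate([0, 76, 0]) rotate([0, atan2(352, 660), 0]) cube([31, 48, 748]);
translate([770, 76, 0]) mirror([1, 0, 0]) rotate([0, atan2(352, 660), 0]) cube([31, 48, 748]);
translate([0, 1258, 0]) rotate([0, atan2(352, 660), 0]) cube([31, 48, 748]);
translate([770, 1258, 0]) mirror([1, 0, 0]) rotate([0, atan2(352, 660), 0]) cube([31, 48, 748]);


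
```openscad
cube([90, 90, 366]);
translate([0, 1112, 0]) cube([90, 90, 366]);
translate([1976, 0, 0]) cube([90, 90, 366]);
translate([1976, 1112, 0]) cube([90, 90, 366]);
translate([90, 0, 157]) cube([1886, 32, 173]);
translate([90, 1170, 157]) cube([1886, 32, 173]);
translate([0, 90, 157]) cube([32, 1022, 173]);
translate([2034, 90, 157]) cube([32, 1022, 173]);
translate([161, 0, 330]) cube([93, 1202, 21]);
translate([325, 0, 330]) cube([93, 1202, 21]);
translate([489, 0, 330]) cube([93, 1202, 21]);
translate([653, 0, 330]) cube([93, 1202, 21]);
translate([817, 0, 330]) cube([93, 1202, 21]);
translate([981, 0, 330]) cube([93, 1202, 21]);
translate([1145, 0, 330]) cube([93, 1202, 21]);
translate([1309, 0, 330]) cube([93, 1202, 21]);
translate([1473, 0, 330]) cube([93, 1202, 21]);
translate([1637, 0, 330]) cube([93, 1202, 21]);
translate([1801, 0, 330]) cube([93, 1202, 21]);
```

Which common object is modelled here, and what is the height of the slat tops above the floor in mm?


A bed frame. The slat-top height is 351 mm.

Four posts, four rails, and a row of slats — a bed frame. Slats sit on the rails at z = 157 + 173 = 330; with slat thickness 21, the top is 351 mm.


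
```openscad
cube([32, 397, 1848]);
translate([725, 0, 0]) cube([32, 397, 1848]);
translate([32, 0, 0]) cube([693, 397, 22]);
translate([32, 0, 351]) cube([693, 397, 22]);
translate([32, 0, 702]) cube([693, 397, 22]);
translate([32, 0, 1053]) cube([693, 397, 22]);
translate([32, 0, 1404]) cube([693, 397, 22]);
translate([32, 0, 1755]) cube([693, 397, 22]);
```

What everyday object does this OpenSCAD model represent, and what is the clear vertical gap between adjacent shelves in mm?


A bookshelf. The clear shelf gap is 329 mm.

Two tall side panels with 6 horizontal boards between them — a bookshelf. The first two shelf undersides are at z = 0 and z = 351; with shelf thickness 22, the clear gap is 351 − 0 − 22 = 329 mm.


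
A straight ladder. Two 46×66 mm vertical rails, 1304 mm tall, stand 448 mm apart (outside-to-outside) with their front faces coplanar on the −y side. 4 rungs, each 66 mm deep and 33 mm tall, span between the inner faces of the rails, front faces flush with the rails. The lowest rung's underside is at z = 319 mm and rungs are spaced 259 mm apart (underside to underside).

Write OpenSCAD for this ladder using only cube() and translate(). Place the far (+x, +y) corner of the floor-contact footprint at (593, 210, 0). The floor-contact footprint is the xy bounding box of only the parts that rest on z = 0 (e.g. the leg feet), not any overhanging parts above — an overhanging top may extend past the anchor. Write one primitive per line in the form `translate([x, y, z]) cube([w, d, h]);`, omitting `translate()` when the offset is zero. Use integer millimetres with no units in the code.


translate([145, 144, 0]) cube([46, 66, 1304]);
translate([547, 144, 0]) cube([46, 66, 1304]);
translate([191, 144, 319]) cube([356, 66, 33]);
translate([191, 144, 578]) cube([356, 66, 33]);
translate([191, 144, 837]) cube([356, 66, 33]);
translate([191, 144, 1096]) cube([356, 66, 33]);


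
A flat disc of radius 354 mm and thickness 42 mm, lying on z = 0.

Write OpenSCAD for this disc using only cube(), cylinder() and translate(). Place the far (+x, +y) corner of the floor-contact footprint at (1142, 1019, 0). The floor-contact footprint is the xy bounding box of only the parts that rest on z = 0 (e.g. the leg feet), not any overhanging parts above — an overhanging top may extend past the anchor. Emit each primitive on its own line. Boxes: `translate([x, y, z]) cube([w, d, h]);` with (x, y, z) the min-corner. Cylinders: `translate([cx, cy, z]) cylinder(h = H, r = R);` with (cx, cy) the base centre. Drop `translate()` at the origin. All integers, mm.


translate([788, 665, 0]) cylinder(h = 42, r = 354);


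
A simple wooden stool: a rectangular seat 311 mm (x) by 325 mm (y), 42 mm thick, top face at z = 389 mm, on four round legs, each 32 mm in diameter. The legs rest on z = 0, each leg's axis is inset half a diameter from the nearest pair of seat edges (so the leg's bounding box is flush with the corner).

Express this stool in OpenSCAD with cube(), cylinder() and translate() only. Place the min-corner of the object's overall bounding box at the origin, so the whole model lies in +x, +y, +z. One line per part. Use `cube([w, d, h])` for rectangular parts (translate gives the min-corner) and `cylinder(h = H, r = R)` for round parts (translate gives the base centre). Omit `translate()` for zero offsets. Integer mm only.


translate([0, 0, 347]) cube([311, 325, 42]);
translate([16, 16, 0]) cylinder(h = 347, r = 16);
translate([295, 16, 0]) cylinder(h = 347, r = 16);
translate([16, 309, 0]) cylinder(h = 347, r = 16);
translate([295, 309, 0]) cylinder(h = 347, r = 16);
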